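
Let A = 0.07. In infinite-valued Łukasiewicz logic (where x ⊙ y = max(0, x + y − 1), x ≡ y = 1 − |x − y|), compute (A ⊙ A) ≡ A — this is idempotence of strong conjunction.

0.93

A ⊙ A = max(0, 0.07 + 0.07 − 1) = max(0, -0.86) = 0.00
(A ⊙ A) ≡ A = 1 − |0.00 − 0.07| = 1 − 0.07 = 0.93
(The value 0.93 < 1 shows this instance is not satisfied; fails in Ł∞ since a ⊗ a = max(0, 2a−1) ≠ a in general.)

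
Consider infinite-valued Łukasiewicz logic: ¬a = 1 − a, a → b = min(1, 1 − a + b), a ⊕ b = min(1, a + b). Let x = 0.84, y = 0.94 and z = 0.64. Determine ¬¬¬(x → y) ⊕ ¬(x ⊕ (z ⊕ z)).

x → y = min(1, 1 − 0.84 + 0.94) = min(1, 1.10) = 1.00
¬(x → y) = 1 − 1.00 = 0.00
¬¬(x → y) = 1 − 0.00 = 1.00
¬¬¬(x → y) = 1 − 1.00 = 0.00
z ⊕ z = min(1, 0.64 + 0.64) = min(1, 1.28) = 1.00
x ⊕ (z ⊕ z) = min(1, 0.84 + 1.00) = min(1, 1.84) = 1.00
¬(x ⊕ (z ⊕ z)) = 1 − 1.00 = 0.00
¬¬¬(x → y) ⊕ ¬(x ⊕ (z ⊕ z)) = min(1, 0.00 + 0.00) = min(1, 0.00) = 0.00

0.00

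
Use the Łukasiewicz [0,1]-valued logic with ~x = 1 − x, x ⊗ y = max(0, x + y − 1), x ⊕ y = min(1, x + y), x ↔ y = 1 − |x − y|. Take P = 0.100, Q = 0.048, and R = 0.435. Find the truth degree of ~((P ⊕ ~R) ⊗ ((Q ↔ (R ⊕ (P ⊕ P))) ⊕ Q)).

0.874

~R = 1 − 0.435 = 0.565
P ⊕ ~R = min(1, 0.100 + 0.565) = min(1, 0.665) = 0.665
P ⊕ P = min(1, 0.100 + 0.100) = min(1, 0.200) = 0.200
R ⊕ (P ⊕ P) = min(1, 0.435 + 0.200) = min(1, 0.635) = 0.635
Q ↔ (R ⊕ (P ⊕ P)) = 1 − |0.048 − 0.635| = 1 − 0.587 = 0.413
(Q ↔ (R ⊕ (P ⊕ P))) ⊕ Q = min(1, 0.413 + 0.048) = min(1, 0.461) = 0.461
(P ⊕ ~R) ⊗ ((Q ↔ (R ⊕ (P ⊕ P))) ⊕ Q) = max(0, 0.665 + 0.461 − 1) = max(0, 0.126) = 0.126
~((P ⊕ ~R) ⊗ ((Q ↔ (R ⊕ (P ⊕ P))) ⊕ Q)) = 1 − 0.126 = 0.874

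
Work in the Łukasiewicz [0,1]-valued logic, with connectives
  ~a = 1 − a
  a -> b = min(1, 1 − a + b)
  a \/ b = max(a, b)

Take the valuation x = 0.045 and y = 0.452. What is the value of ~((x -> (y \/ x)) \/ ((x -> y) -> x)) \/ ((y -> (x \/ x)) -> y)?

y \/ x = max(0.452, 0.045) = 0.452
x -> (y \/ x) = min(1, 1 − 0.045 + 0.452) = min(1, 1.407) = 1.000
x -> y = min(1, 1 − 0.045 + 0.452) = min(1, 1.407) = 1.000
(x -> y) -> x = min(1, 1 − 1.000 + 0.045) = min(1, 0.045) = 0.045
(x -> (y \/ x)) \/ ((x -> y) -> x) = max(1.000, 0.045) = 1.000
~((x -> (y \/ x)) \/ ((x -> y) -> x)) = 1 − 1.000 = 0.000
x \/ x = max(0.045, 0.045) = 0.045
y -> (x \/ x) = min(1, 1 − 0.452 + 0.045) = min(1, 0.593) = 0.593
(y -> (x \/ x)) -> y = min(1, 1 − 0.593 + 0.452) = min(1, 0.859) = 0.859
~((x -> (y \/ x)) \/ ((x -> y) -> x)) \/ ((y -> (x \/ x)) -> y) = max(0.000, 0.859) = 0.859

0.859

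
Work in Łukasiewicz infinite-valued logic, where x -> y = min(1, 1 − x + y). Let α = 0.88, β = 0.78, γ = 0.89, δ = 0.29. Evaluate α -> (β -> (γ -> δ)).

γ -> δ = min(1, 1 − 0.89 + 0.29) = min(1, 0.40) = 0.40
β -> (γ -> δ) = min(1, 1 − 0.78 + 0.40) = min(1, 0.62) = 0.62
α -> (β -> (γ -> δ)) = min(1, 1 − 0.88 + 0.62) = min(1, 0.74) = 0.74

0.74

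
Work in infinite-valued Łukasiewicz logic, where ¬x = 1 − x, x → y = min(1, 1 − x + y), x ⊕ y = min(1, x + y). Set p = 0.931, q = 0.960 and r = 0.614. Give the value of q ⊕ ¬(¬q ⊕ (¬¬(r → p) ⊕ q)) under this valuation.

¬q = 1 − 0.960 = 0.040
r → p = min(1, 1 − 0.614 + 0.931) = min(1, 1.317) = 1.000
¬(r → p) = 1 − 1.000 = 0.000
¬¬(r → p) = 1 − 0.000 = 1.000
¬¬(r → p) ⊕ q = min(1, 1.000 + 0.960) = min(1, 1.960) = 1.000
¬q ⊕ (¬¬(r → p) ⊕ q) = min(1, 0.040 + 1.000) = min(1, 1.040) = 1.000
¬(¬q ⊕ (¬¬(r → p) ⊕ q)) = 1 − 1.000 = 0.000
q ⊕ ¬(¬q ⊕ (¬¬(r → p) ⊕ q)) = min(1, 0.960 + 0.000) = min(1, 0.960) = 0.960

0.960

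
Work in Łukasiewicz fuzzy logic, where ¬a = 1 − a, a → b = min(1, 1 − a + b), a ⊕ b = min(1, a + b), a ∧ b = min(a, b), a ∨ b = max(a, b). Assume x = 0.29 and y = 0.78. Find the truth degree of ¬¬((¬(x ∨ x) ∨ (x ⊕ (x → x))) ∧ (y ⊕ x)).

x ∨ x = max(0.29, 0.29) = 0.29
¬(x ∨ x) = 1 − 0.29 = 0.71
x → x = min(1, 1 − 0.29 + 0.29) = min(1, 1.00) = 1.00
x ⊕ (x → x) = min(1, 0.29 + 1.00) = min(1, 1.29) = 1.00
¬(x ∨ x) ∨ (x ⊕ (x → x)) = max(0.71, 1.00) = 1.00
y ⊕ x = min(1, 0.78 + 0.29) = min(1, 1.07) = 1.00
(¬(x ∨ x) ∨ (x ⊕ (x → x))) ∧ (y ⊕ x) = min(1.00, 1.00) = 1.00
¬((¬(x ∨ x) ∨ (x ⊕ (x → x))) ∧ (y ⊕ x)) = 1 − 1.00 = 0.00
¬¬((¬(x ∨ x) ∨ (x ⊕ (x → x))) ∧ (y ⊕ x)) = 1 − 0.00 = 1.00

1.00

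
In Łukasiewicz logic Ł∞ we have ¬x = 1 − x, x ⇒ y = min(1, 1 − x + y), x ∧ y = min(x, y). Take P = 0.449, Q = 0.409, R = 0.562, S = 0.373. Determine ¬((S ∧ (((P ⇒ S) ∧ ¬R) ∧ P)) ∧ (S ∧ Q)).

0.627

P ⇒ S = min(1, 1 − 0.449 + 0.373) = min(1, 0.924) = 0.924
¬R = 1 − 0.562 = 0.438
(P ⇒ S) ∧ ¬R = min(0.924, 0.438) = 0.438
((P ⇒ S) ∧ ¬R) ∧ P = min(0.438, 0.449) = 0.438
S ∧ (((P ⇒ S) ∧ ¬R) ∧ P) = min(0.373, 0.438) = 0.373
S ∧ Q = min(0.373, 0.409) = 0.373
(S ∧ (((P ⇒ S) ∧ ¬R) ∧ P)) ∧ (S ∧ Q) = min(0.373, 0.373) = 0.373
¬((S ∧ (((P ⇒ S) ∧ ¬R) ∧ P)) ∧ (S ∧ Q)) = 1 − 0.373 = 0.627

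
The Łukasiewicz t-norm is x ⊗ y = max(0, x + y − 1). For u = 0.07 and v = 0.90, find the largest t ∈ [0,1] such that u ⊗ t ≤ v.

1.00

The residuum of the Łukasiewicz t-norm gives the supremum: min(1, 1 − 0.07 + 0.90).
1 − 0.07 + 0.90 = 1.83, so t = min(1, 1.83) = 1.00.
Check: 0.07 ⊗ 1.00 = max(0, 0.07) = 0.07 ≤ 0.90.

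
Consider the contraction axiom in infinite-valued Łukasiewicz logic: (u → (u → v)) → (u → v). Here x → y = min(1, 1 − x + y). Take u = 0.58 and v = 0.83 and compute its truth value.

u → v = min(1, 1 − 0.58 + 0.83) = min(1, 1.25) = 1.00
u → (u → v) = min(1, 1 − 0.58 + 1.00) = min(1, 1.42) = 1.00
(u → (u → v)) → (u → v) = min(1, 1 − 1.00 + 1.00) = min(1, 1.00) = 1.00

1.00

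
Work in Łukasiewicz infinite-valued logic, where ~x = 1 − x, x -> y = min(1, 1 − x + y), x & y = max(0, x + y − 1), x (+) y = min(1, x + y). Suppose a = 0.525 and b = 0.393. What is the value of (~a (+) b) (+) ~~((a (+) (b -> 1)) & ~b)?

1.000

~a = 1 − 0.525 = 0.475
~a (+) b = min(1, 0.475 + 0.393) = min(1, 0.868) = 0.868
b -> 1 = min(1, 1 − 0.393 + 1.000) = min(1, 1.607) = 1.000
a (+) (b -> 1) = min(1, 0.525 + 1.000) = min(1, 1.525) = 1.000
~b = 1 − 0.393 = 0.607
(a (+) (b -> 1)) & ~b = max(0, 1.000 + 0.607 − 1) = max(0, 0.607) = 0.607
~((a (+) (b -> 1)) & ~b) = 1 − 0.607 = 0.393
~~((a (+) (b -> 1)) & ~b) = 1 − 0.393 = 0.607
(~a (+) b) (+) ~~((a (+) (b -> 1)) & ~b) = min(1, 0.868 + 0.607) = min(1, 1.475) = 1.000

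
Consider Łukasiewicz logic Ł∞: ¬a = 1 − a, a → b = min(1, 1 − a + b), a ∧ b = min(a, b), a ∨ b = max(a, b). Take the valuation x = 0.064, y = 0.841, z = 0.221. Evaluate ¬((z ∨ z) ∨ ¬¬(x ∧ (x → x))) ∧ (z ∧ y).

0.221

z ∨ z = max(0.221, 0.221) = 0.221
x → x = min(1, 1 − 0.064 + 0.064) = min(1, 1.000) = 1.000
x ∧ (x → x) = min(0.064, 1.000) = 0.064
¬(x ∧ (x → x)) = 1 − 0.064 = 0.936
¬¬(x ∧ (x → x)) = 1 − 0.936 = 0.064
(z ∨ z) ∨ ¬¬(x ∧ (x → x)) = max(0.221, 0.064) = 0.221
¬((z ∨ z) ∨ ¬¬(x ∧ (x → x))) = 1 − 0.221 = 0.779
z ∧ y = min(0.221, 0.841) = 0.221
¬((z ∨ z) ∨ ¬¬(x ∧ (x → x))) ∧ (z ∧ y) = min(0.779, 0.221) = 0.221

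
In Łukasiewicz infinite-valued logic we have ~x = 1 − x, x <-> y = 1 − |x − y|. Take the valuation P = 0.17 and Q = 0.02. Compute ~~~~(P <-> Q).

P <-> Q = 1 − |0.17 − 0.02| = 1 − 0.15 = 0.85
~(P <-> Q) = 1 − 0.85 = 0.15
~~(P <-> Q) = 1 − 0.15 = 0.85
~~~(P <-> Q) = 1 − 0.85 = 0.15
~~~~(P <-> Q) = 1 − 0.15 = 0.85

0.85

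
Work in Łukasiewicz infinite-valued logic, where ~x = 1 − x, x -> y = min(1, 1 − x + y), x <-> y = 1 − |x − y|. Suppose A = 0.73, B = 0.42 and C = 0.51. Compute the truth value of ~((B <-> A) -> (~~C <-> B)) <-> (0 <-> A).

0.73

B <-> A = 1 − |0.42 − 0.73| = 1 − 0.31 = 0.69
~C = 1 − 0.51 = 0.49
~~C = 1 − 0.49 = 0.51
~~C <-> B = 1 − |0.51 − 0.42| = 1 − 0.09 = 0.91
(B <-> A) -> (~~C <-> B) = min(1, 1 − 0.69 + 0.91) = min(1, 1.22) = 1.00
~((B <-> A) -> (~~C <-> B)) = 1 − 1.00 = 0.00
0 <-> A = 1 − |0.00 − 0.73| = 1 − 0.73 = 0.27
~((B <-> A) -> (~~C <-> B)) <-> (0 <-> A) = 1 − |0.00 − 0.27| = 1 − 0.27 = 0.73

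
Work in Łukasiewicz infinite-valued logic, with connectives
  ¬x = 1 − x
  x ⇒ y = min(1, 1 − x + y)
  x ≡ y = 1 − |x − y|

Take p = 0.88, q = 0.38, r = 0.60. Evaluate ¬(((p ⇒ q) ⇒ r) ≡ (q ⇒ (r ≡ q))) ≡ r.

p ⇒ q = min(1, 1 − 0.88 + 0.38) = min(1, 0.50) = 0.50
(p ⇒ q) ⇒ r = min(1, 1 − 0.50 + 0.60) = min(1, 1.10) = 1.00
r ≡ q = 1 − |0.60 − 0.38| = 1 − 0.22 = 0.78
q ⇒ (r ≡ q) = min(1, 1 − 0.38 + 0.78) = min(1, 1.40) = 1.00
((p ⇒ q) ⇒ r) ≡ (q ⇒ (r ≡ q)) = 1 − |1.00 − 1.00| = 1 − 0.00 = 1.00
¬(((p ⇒ q) ⇒ r) ≡ (q ⇒ (r ≡ q))) = 1 − 1.00 = 0.00
¬(((p ⇒ q) ⇒ r) ≡ (q ⇒ (r ≡ q))) ≡ r = 1 − |0.00 − 0.60| = 1 − 0.60 = 0.40

0.40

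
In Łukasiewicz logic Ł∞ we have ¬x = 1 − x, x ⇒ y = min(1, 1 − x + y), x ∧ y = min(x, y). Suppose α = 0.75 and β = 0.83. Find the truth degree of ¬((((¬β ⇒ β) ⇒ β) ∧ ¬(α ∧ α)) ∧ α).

0.75

¬β = 1 − 0.83 = 0.17
¬β ⇒ β = min(1, 1 − 0.17 + 0.83) = min(1, 1.66) = 1.00
(¬β ⇒ β) ⇒ β = min(1, 1 − 1.00 + 0.83) = min(1, 0.83) = 0.83
α ∧ α = min(0.75, 0.75) = 0.75
¬(α ∧ α) = 1 − 0.75 = 0.25
((¬β ⇒ β) ⇒ β) ∧ ¬(α ∧ α) = min(0.83, 0.25) = 0.25
(((¬β ⇒ β) ⇒ β) ∧ ¬(α ∧ α)) ∧ α = min(0.25, 0.75) = 0.25
¬((((¬β ⇒ β) ⇒ β) ∧ ¬(α ∧ α)) ∧ α) = 1 − 0.25 = 0.75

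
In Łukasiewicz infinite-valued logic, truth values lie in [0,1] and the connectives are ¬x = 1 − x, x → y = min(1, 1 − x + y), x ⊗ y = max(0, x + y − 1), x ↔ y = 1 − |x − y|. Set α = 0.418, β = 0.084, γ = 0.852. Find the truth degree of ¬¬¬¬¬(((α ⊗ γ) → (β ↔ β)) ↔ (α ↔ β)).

α ⊗ γ = max(0, 0.418 + 0.852 − 1) = max(0, 0.270) = 0.270
β ↔ β = 1 − |0.084 − 0.084| = 1 − 0.000 = 1.000
(α ⊗ γ) → (β ↔ β) = min(1, 1 − 0.270 + 1.000) = min(1, 1.730) = 1.000
α ↔ β = 1 − |0.418 − 0.084| = 1 − 0.334 = 0.666
((α ⊗ γ) → (β ↔ β)) ↔ (α ↔ β) = 1 − |1.000 − 0.666| = 1 − 0.334 = 0.666
¬(((α ⊗ γ) → (β ↔ β)) ↔ (α ↔ β)) = 1 − 0.666 = 0.334
¬¬(((α ⊗ γ) → (β ↔ β)) ↔ (α ↔ β)) = 1 − 0.334 = 0.666
¬¬¬(((α ⊗ γ) → (β ↔ β)) ↔ (α ↔ β)) = 1 − 0.666 = 0.334
¬¬¬¬(((α ⊗ γ) → (β ↔ β)) ↔ (α ↔ β)) = 1 − 0.334 = 0.666
¬¬¬¬¬(((α ⊗ γ) → (β ↔ β)) ↔ (α ↔ β)) = 1 − 0.666 = 0.334

0.334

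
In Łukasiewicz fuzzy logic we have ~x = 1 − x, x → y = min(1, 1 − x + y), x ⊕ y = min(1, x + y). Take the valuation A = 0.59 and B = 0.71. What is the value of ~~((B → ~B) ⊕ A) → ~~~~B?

~B = 1 − 0.71 = 0.29
B → ~B = min(1, 1 − 0.71 + 0.29) = min(1, 0.58) = 0.58
(B → ~B) ⊕ A = min(1, 0.58 + 0.59) = min(1, 1.17) = 1.00
~((B → ~B) ⊕ A) = 1 − 1.00 = 0.00
~~((B → ~B) ⊕ A) = 1 − 0.00 = 1.00
~~B = 1 − 0.29 = 0.71
~~~B = 1 − 0.71 = 0.29
~~~~B = 1 − 0.29 = 0.71
~~((B → ~B) ⊕ A) → ~~~~B = min(1, 1 − 1.00 + 0.71) = min(1, 0.71) = 0.71

0.71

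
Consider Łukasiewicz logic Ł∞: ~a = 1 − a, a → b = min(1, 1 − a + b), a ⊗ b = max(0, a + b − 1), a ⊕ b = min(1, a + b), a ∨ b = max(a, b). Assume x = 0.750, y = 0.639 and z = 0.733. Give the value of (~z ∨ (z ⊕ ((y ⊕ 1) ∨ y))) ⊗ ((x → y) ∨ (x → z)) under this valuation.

0.983

~z = 1 − 0.733 = 0.267
y ⊕ 1 = min(1, 0.639 + 1.000) = min(1, 1.639) = 1.000
(y ⊕ 1) ∨ y = max(1.000, 0.639) = 1.000
z ⊕ ((y ⊕ 1) ∨ y) = min(1, 0.733 + 1.000) = min(1, 1.733) = 1.000
~z ∨ (z ⊕ ((y ⊕ 1) ∨ y)) = max(0.267, 1.000) = 1.000
x → y = min(1, 1 − 0.750 + 0.639) = min(1, 0.889) = 0.889
x → z = min(1, 1 − 0.750 + 0.733) = min(1, 0.983) = 0.983
(x → y) ∨ (x → z) = max(0.889, 0.983) = 0.983
(~z ∨ (z ⊕ ((y ⊕ 1) ∨ y))) ⊗ ((x → y) ∨ (x → z)) = max(0, 1.000 + 0.983 − 1) = max(0, 0.983) = 0.983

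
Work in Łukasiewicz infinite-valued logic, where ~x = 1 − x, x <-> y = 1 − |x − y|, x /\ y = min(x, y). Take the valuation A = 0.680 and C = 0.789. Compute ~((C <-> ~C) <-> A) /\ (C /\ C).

0.258

~C = 1 − 0.789 = 0.211
C <-> ~C = 1 − |0.789 − 0.211| = 1 − 0.578 = 0.422
(C <-> ~C) <-> A = 1 − |0.422 − 0.680| = 1 − 0.258 = 0.742
~((C <-> ~C) <-> A) = 1 − 0.742 = 0.258
C /\ C = min(0.789, 0.789) = 0.789
~((C <-> ~C) <-> A) /\ (C /\ C) = min(0.258, 0.789) = 0.258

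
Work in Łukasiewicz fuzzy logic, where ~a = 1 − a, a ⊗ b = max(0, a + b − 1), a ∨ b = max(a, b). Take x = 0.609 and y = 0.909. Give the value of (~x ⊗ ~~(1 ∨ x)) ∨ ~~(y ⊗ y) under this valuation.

0.818

~x = 1 − 0.609 = 0.391
1 ∨ x = max(1.000, 0.609) = 1.000
~(1 ∨ x) = 1 − 1.000 = 0.000
~~(1 ∨ x) = 1 − 0.000 = 1.000
~x ⊗ ~~(1 ∨ x) = max(0, 0.391 + 1.000 − 1) = max(0, 0.391) = 0.391
y ⊗ y = max(0, 0.909 + 0.909 − 1) = max(0, 0.818) = 0.818
~(y ⊗ y) = 1 − 0.818 = 0.182
~~(y ⊗ y) = 1 − 0.182 = 0.818
(~x ⊗ ~~(1 ∨ x)) ∨ ~~(y ⊗ y) = max(0.391, 0.818) = 0.818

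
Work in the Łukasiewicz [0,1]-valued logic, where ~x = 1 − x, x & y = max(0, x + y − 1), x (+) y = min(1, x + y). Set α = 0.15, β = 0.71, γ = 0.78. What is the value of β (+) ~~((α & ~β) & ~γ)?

~β = 1 − 0.71 = 0.29
α & ~β = max(0, 0.15 + 0.29 − 1) = max(0, -0.56) = 0.00
~γ = 1 − 0.78 = 0.22
(α & ~β) & ~γ = max(0, 0.00 + 0.22 − 1) = max(0, -0.78) = 0.00
~((α & ~β) & ~γ) = 1 − 0.00 = 1.00
~~((α & ~β) & ~γ) = 1 − 1.00 = 0.00
β (+) ~~((α & ~β) & ~γ) = min(1, 0.71 + 0.00) = min(1, 0.71) = 0.71

0.71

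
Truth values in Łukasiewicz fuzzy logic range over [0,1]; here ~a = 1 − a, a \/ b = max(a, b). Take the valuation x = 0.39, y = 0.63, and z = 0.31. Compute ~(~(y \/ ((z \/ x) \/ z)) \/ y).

z \/ x = max(0.31, 0.39) = 0.39
(z \/ x) \/ z = max(0.39, 0.31) = 0.39
y \/ ((z \/ x) \/ z) = max(0.63, 0.39) = 0.63
~(y \/ ((z \/ x) \/ z)) = 1 − 0.63 = 0.37
~(y \/ ((z \/ x) \/ z)) \/ y = max(0.37, 0.63) = 0.63
~(~(y \/ ((z \/ x) \/ z)) \/ y) = 1 − 0.63 = 0.37

0.37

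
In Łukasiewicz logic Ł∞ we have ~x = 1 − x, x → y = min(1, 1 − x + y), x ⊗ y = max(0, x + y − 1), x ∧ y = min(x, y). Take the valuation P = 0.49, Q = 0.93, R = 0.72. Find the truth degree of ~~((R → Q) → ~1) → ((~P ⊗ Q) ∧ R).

1.00

R → Q = min(1, 1 − 0.72 + 0.93) = min(1, 1.21) = 1.00
~1 = 1 − 1.00 = 0.00
(R → Q) → ~1 = min(1, 1 − 1.00 + 0.00) = min(1, 0.00) = 0.00
~((R → Q) → ~1) = 1 − 0.00 = 1.00
~~((R → Q) → ~1) = 1 − 1.00 = 0.00
~P = 1 − 0.49 = 0.51
~P ⊗ Q = max(0, 0.51 + 0.93 − 1) = max(0, 0.44) = 0.44
(~P ⊗ Q) ∧ R = min(0.44, 0.72) = 0.44
~~((R → Q) → ~1) → ((~P ⊗ Q) ∧ R) = min(1, 1 − 0.00 + 0.44) = min(1, 1.44) = 1.00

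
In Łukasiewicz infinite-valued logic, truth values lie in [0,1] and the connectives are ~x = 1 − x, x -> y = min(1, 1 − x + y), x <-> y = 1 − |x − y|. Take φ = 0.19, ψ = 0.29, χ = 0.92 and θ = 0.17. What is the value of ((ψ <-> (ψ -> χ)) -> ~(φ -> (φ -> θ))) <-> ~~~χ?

0.37

ψ -> χ = min(1, 1 − 0.29 + 0.92) = min(1, 1.63) = 1.00
ψ <-> (ψ -> χ) = 1 − |0.29 − 1.00| = 1 − 0.71 = 0.29
φ -> θ = min(1, 1 − 0.19 + 0.17) = min(1, 0.98) = 0.98
φ -> (φ -> θ) = min(1, 1 − 0.19 + 0.98) = min(1, 1.79) = 1.00
~(φ -> (φ -> θ)) = 1 − 1.00 = 0.00
(ψ <-> (ψ -> χ)) -> ~(φ -> (φ -> θ)) = min(1, 1 − 0.29 + 0.00) = min(1, 0.71) = 0.71
~χ = 1 − 0.92 = 0.08
~~χ = 1 − 0.08 = 0.92
~~~χ = 1 − 0.92 = 0.08
((ψ <-> (ψ -> χ)) -> ~(φ -> (φ -> θ))) <-> ~~~χ = 1 − |0.71 − 0.08| = 1 − 0.63 = 0.37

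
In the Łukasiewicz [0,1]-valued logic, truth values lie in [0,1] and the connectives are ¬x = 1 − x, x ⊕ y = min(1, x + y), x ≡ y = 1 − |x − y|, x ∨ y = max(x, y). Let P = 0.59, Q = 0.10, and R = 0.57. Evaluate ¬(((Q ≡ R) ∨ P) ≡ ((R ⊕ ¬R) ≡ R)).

0.02

Q ≡ R = 1 − |0.10 − 0.57| = 1 − 0.47 = 0.53
(Q ≡ R) ∨ P = max(0.53, 0.59) = 0.59
¬R = 1 − 0.57 = 0.43
R ⊕ ¬R = min(1, 0.57 + 0.43) = min(1, 1.00) = 1.00
(R ⊕ ¬R) ≡ R = 1 − |1.00 − 0.57| = 1 − 0.43 = 0.57
((Q ≡ R) ∨ P) ≡ ((R ⊕ ¬R) ≡ R) = 1 − |0.59 − 0.57| = 1 − 0.02 = 0.98
¬(((Q ≡ R) ∨ P) ≡ ((R ⊕ ¬R) ≡ R)) = 1 − 0.98 = 0.02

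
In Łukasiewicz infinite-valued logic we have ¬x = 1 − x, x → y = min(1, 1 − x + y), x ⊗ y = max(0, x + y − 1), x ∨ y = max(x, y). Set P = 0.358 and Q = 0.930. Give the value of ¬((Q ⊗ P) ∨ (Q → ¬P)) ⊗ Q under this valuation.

Q ⊗ P = max(0, 0.930 + 0.358 − 1) = max(0, 0.288) = 0.288
¬P = 1 − 0.358 = 0.642
Q → ¬P = min(1, 1 − 0.930 + 0.642) = min(1, 0.712) = 0.712
(Q ⊗ P) ∨ (Q → ¬P) = max(0.288, 0.712) = 0.712
¬((Q ⊗ P) ∨ (Q → ¬P)) = 1 − 0.712 = 0.288
¬((Q ⊗ P) ∨ (Q → ¬P)) ⊗ Q = max(0, 0.288 + 0.930 − 1) = max(0, 0.218) = 0.218

0.218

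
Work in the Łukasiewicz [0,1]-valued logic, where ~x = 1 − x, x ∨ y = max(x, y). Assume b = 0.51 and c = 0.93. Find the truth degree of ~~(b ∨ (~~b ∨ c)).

0.93

~b = 1 − 0.51 = 0.49
~~b = 1 − 0.49 = 0.51
~~b ∨ c = max(0.51, 0.93) = 0.93
b ∨ (~~b ∨ c) = max(0.51, 0.93) = 0.93
~(b ∨ (~~b ∨ c)) = 1 − 0.93 = 0.07
~~(b ∨ (~~b ∨ c)) = 1 − 0.07 = 0.93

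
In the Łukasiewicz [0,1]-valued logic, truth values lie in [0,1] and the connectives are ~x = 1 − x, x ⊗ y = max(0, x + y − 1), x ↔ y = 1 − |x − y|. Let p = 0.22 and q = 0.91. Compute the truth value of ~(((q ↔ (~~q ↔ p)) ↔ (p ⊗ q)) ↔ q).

0.18

~q = 1 − 0.91 = 0.09
~~q = 1 − 0.09 = 0.91
~~q ↔ p = 1 − |0.91 − 0.22| = 1 − 0.69 = 0.31
q ↔ (~~q ↔ p) = 1 − |0.91 − 0.31| = 1 − 0.60 = 0.40
p ⊗ q = max(0, 0.22 + 0.91 − 1) = max(0, 0.13) = 0.13
(q ↔ (~~q ↔ p)) ↔ (p ⊗ q) = 1 − |0.40 − 0.13| = 1 − 0.27 = 0.73
((q ↔ (~~q ↔ p)) ↔ (p ⊗ q)) ↔ q = 1 − |0.73 − 0.91| = 1 − 0.18 = 0.82
~(((q ↔ (~~q ↔ p)) ↔ (p ⊗ q)) ↔ q) = 1 − 0.82 = 0.18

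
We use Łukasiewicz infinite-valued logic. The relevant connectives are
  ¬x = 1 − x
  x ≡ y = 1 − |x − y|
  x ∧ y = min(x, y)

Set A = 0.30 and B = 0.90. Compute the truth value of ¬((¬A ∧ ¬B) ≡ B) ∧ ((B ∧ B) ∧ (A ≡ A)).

¬A = 1 − 0.30 = 0.70
¬B = 1 − 0.90 = 0.10
¬A ∧ ¬B = min(0.70, 0.10) = 0.10
(¬A ∧ ¬B) ≡ B = 1 − |0.10 − 0.90| = 1 − 0.80 = 0.20
¬((¬A ∧ ¬B) ≡ B) = 1 − 0.20 = 0.80
B ∧ B = min(0.90, 0.90) = 0.90
A ≡ A = 1 − |0.30 − 0.30| = 1 − 0.00 = 1.00
(B ∧ B) ∧ (A ≡ A) = min(0.90, 1.00) = 0.90
¬((¬A ∧ ¬B) ≡ B) ∧ ((B ∧ B) ∧ (A ≡ A)) = min(0.80, 0.90) = 0.80

0.80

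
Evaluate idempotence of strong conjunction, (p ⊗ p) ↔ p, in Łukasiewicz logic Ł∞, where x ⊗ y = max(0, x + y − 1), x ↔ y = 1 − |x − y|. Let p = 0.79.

p ⊗ p = max(0, 0.79 + 0.79 − 1) = max(0, 0.58) = 0.58
(p ⊗ p) ↔ p = 1 − |0.58 − 0.79| = 1 − 0.21 = 0.79
(The value 0.79 < 1 shows this instance is not satisfied; fails in Ł∞ since a ⊗ a = max(0, 2a−1) ≠ a in general.)

0.79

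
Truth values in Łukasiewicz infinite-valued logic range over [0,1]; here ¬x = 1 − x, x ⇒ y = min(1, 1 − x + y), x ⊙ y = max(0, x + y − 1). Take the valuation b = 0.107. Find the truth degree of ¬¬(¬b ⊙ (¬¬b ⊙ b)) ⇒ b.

¬b = 1 − 0.107 = 0.893
¬¬b = 1 − 0.893 = 0.107
¬¬b ⊙ b = max(0, 0.107 + 0.107 − 1) = max(0, -0.786) = 0.000
¬b ⊙ (¬¬b ⊙ b) = max(0, 0.893 + 0.000 − 1) = max(0, -0.107) = 0.000
¬(¬b ⊙ (¬¬b ⊙ b)) = 1 − 0.000 = 1.000
¬¬(¬b ⊙ (¬¬b ⊙ b)) = 1 − 1.000 = 0.000
¬¬(¬b ⊙ (¬¬b ⊙ b)) ⇒ b = min(1, 1 − 0.000 + 0.107) = min(1, 1.107) = 1.000

1.000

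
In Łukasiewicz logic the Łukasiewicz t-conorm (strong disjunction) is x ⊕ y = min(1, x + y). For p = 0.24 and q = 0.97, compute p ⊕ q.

p ⊕ q = min(1, 0.24 + 0.97) = min(1, 1.21) = 1.00
For comparison, the Gödel t-conorm max(x, y) would give 0.97.

1.00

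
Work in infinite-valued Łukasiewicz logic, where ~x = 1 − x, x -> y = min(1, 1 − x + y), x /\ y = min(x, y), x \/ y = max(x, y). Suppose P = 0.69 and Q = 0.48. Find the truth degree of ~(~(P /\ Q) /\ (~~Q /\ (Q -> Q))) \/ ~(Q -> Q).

0.52

P /\ Q = min(0.69, 0.48) = 0.48
~(P /\ Q) = 1 − 0.48 = 0.52
~Q = 1 − 0.48 = 0.52
~~Q = 1 − 0.52 = 0.48
Q -> Q = min(1, 1 − 0.48 + 0.48) = min(1, 1.00) = 1.00
~~Q /\ (Q -> Q) = min(0.48, 1.00) = 0.48
~(P /\ Q) /\ (~~Q /\ (Q -> Q)) = min(0.52, 0.48) = 0.48
~(~(P /\ Q) /\ (~~Q /\ (Q -> Q))) = 1 − 0.48 = 0.52
~(Q -> Q) = 1 − 1.00 = 0.00
~(~(P /\ Q) /\ (~~Q /\ (Q -> Q))) \/ ~(Q -> Q) = max(0.52, 0.00) = 0.52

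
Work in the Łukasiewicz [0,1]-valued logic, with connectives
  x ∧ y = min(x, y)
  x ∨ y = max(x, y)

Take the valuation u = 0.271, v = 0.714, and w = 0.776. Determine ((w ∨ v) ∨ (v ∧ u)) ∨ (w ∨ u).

0.776

w ∨ v = max(0.776, 0.714) = 0.776
v ∧ u = min(0.714, 0.271) = 0.271
(w ∨ v) ∨ (v ∧ u) = max(0.776, 0.271) = 0.776
w ∨ u = max(0.776, 0.271) = 0.776
((w ∨ v) ∨ (v ∧ u)) ∨ (w ∨ u) = max(0.776, 0.776) = 0.776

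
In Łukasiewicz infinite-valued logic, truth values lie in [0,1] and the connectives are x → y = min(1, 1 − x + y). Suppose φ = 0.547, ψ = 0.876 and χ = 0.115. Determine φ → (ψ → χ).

ψ → χ = min(1, 1 − 0.876 + 0.115) = min(1, 0.239) = 0.239
φ → (ψ → χ) = min(1, 1 − 0.547 + 0.239) = min(1, 0.692) = 0.692

0.692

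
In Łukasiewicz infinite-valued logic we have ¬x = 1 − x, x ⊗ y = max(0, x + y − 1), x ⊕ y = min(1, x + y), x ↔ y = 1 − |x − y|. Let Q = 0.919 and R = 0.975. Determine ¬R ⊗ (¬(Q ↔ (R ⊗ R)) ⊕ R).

0.025

¬R = 1 − 0.975 = 0.025
R ⊗ R = max(0, 0.975 + 0.975 − 1) = max(0, 0.950) = 0.950
Q ↔ (R ⊗ R) = 1 − |0.919 − 0.950| = 1 − 0.031 = 0.969
¬(Q ↔ (R ⊗ R)) = 1 − 0.969 = 0.031
¬(Q ↔ (R ⊗ R)) ⊕ R = min(1, 0.031 + 0.975) = min(1, 1.006) = 1.000
¬R ⊗ (¬(Q ↔ (R ⊗ R)) ⊕ R) = max(0, 0.025 + 1.000 − 1) = max(0, 0.025) = 0.025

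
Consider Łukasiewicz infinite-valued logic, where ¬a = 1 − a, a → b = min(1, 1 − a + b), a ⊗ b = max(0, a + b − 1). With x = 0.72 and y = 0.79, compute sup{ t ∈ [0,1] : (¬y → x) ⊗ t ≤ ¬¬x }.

¬y = 1 − 0.79 = 0.21
¬y → x = min(1, 1 − 0.21 + 0.72) = min(1, 1.51) = 1.00
So the left factor is ¬y → x = 1.00.
¬x = 1 − 0.72 = 0.28
¬¬x = 1 − 0.28 = 0.72
So the right-hand bound is ¬¬x = 0.72.
The residuum of the Łukasiewicz t-norm gives the supremum: min(1, 1 − 1.00 + 0.72).
1 − 1.00 + 0.72 = 0.72, so t = min(1, 0.72) = 0.72.
Check: 1.00 ⊗ 0.72 = max(0, 0.72) = 0.72 ≤ 0.72.

0.72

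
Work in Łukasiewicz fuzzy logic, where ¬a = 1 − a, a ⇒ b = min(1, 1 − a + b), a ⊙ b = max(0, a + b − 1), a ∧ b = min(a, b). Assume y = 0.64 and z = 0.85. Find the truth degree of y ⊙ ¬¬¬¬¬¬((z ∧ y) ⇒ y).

z ∧ y = min(0.85, 0.64) = 0.64
(z ∧ y) ⇒ y = min(1, 1 − 0.64 + 0.64) = min(1, 1.00) = 1.00
¬((z ∧ y) ⇒ y) = 1 − 1.00 = 0.00
¬¬((z ∧ y) ⇒ y) = 1 − 0.00 = 1.00
¬¬¬((z ∧ y) ⇒ y) = 1 − 1.00 = 0.00
¬¬¬¬((z ∧ y) ⇒ y) = 1 − 0.00 = 1.00
¬¬¬¬¬((z ∧ y) ⇒ y) = 1 − 1.00 = 0.00
¬¬¬¬¬¬((z ∧ y) ⇒ y) = 1 − 0.00 = 1.00
y ⊙ ¬¬¬¬¬¬((z ∧ y) ⇒ y) = max(0, 0.64 + 1.00 − 1) = max(0, 0.64) = 0.64

0.64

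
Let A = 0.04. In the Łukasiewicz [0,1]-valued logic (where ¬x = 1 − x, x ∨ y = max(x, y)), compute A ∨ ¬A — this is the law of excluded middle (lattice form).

0.96

¬A = 1 − 0.04 = 0.96
A ∨ ¬A = max(0.04, 0.96) = 0.96
(The value 0.96 < 1 shows this instance is not satisfied; not a Ł∞-tautology — its value is max(a, 1−a).)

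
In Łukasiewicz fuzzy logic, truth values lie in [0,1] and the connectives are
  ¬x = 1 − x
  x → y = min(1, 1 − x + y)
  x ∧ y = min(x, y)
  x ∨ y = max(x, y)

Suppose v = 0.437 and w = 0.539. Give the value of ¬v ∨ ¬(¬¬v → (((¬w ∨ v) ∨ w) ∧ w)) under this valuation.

¬v = 1 − 0.437 = 0.563
¬¬v = 1 − 0.563 = 0.437
¬w = 1 − 0.539 = 0.461
¬w ∨ v = max(0.461, 0.437) = 0.461
(¬w ∨ v) ∨ w = max(0.461, 0.539) = 0.539
((¬w ∨ v) ∨ w) ∧ w = min(0.539, 0.539) = 0.539
¬¬v → (((¬w ∨ v) ∨ w) ∧ w) = min(1, 1 − 0.437 + 0.539) = min(1, 1.102) = 1.000
¬(¬¬v → (((¬w ∨ v) ∨ w) ∧ w)) = 1 − 1.000 = 0.000
¬v ∨ ¬(¬¬v → (((¬w ∨ v) ∨ w) ∧ w)) = max(0.563, 0.000) = 0.563

0.563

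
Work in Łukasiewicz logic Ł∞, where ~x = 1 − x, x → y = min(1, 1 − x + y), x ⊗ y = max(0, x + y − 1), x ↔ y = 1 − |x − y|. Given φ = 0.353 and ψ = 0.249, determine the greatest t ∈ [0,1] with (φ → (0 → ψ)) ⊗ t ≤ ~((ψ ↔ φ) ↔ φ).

0 → ψ = min(1, 1 − 0.000 + 0.249) = min(1, 1.249) = 1.000
φ → (0 → ψ) = min(1, 1 − 0.353 + 1.000) = min(1, 1.647) = 1.000
So the left factor is φ → (0 → ψ) = 1.000.
ψ ↔ φ = 1 − |0.249 − 0.353| = 1 − 0.104 = 0.896
(ψ ↔ φ) ↔ φ = 1 − |0.896 − 0.353| = 1 − 0.543 = 0.457
~((ψ ↔ φ) ↔ φ) = 1 − 0.457 = 0.543
So the right-hand bound is ~((ψ ↔ φ) ↔ φ) = 0.543.
The residuum of the Łukasiewicz t-norm gives the supremum: min(1, 1 − 1.000 + 0.543).
1 − 1.000 + 0.543 = 0.543, so t = min(1, 0.543) = 0.543.
Check: 1.000 ⊗ 0.543 = max(0, 0.543) = 0.543 ≤ 0.543.

0.543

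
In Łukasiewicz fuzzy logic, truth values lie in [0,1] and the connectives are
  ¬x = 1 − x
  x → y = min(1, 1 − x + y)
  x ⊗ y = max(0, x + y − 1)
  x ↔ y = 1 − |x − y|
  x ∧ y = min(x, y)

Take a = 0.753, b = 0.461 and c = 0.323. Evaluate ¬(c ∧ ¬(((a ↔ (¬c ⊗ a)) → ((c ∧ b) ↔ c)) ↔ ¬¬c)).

0.677

¬c = 1 − 0.323 = 0.677
¬c ⊗ a = max(0, 0.677 + 0.753 − 1) = max(0, 0.430) = 0.430
a ↔ (¬c ⊗ a) = 1 − |0.753 − 0.430| = 1 − 0.323 = 0.677
c ∧ b = min(0.323, 0.461) = 0.323
(c ∧ b) ↔ c = 1 − |0.323 − 0.323| = 1 − 0.000 = 1.000
(a ↔ (¬c ⊗ a)) → ((c ∧ b) ↔ c) = min(1, 1 − 0.677 + 1.000) = min(1, 1.323) = 1.000
¬¬c = 1 − 0.677 = 0.323
((a ↔ (¬c ⊗ a)) → ((c ∧ b) ↔ c)) ↔ ¬¬c = 1 − |1.000 − 0.323| = 1 − 0.677 = 0.323
¬(((a ↔ (¬c ⊗ a)) → ((c ∧ b) ↔ c)) ↔ ¬¬c) = 1 − 0.323 = 0.677
c ∧ ¬(((a ↔ (¬c ⊗ a)) → ((c ∧ b) ↔ c)) ↔ ¬¬c) = min(0.323, 0.677) = 0.323
¬(c ∧ ¬(((a ↔ (¬c ⊗ a)) → ((c ∧ b) ↔ c)) ↔ ¬¬c)) = 1 − 0.323 = 0.677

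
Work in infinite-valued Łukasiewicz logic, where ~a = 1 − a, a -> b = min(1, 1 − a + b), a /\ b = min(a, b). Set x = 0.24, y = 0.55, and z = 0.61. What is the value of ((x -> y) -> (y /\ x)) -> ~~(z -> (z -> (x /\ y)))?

1.00

x -> y = min(1, 1 − 0.24 + 0.55) = min(1, 1.31) = 1.00
y /\ x = min(0.55, 0.24) = 0.24
(x -> y) -> (y /\ x) = min(1, 1 − 1.00 + 0.24) = min(1, 0.24) = 0.24
x /\ y = min(0.24, 0.55) = 0.24
z -> (x /\ y) = min(1, 1 − 0.61 + 0.24) = min(1, 0.63) = 0.63
z -> (z -> (x /\ y)) = min(1, 1 − 0.61 + 0.63) = min(1, 1.02) = 1.00
~(z -> (z -> (x /\ y))) = 1 − 1.00 = 0.00
~~(z -> (z -> (x /\ y))) = 1 − 0.00 = 1.00
((x -> y) -> (y /\ x)) -> ~~(z -> (z -> (x /\ y))) = min(1, 1 − 0.24 + 1.00) = min(1, 1.76) = 1.00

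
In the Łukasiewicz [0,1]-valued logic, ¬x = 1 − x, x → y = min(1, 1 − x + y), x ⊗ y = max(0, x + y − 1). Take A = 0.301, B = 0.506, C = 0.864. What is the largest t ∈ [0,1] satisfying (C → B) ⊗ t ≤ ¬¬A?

0.659

C → B = min(1, 1 − 0.864 + 0.506) = min(1, 0.642) = 0.642
So the left factor is C → B = 0.642.
¬A = 1 − 0.301 = 0.699
¬¬A = 1 − 0.699 = 0.301
So the right-hand bound is ¬¬A = 0.301.
The residuum of the Łukasiewicz t-norm gives the supremum: min(1, 1 − 0.642 + 0.301).
1 − 0.642 + 0.301 = 0.659, so t = min(1, 0.659) = 0.659.
Check: 0.642 ⊗ 0.659 = max(0, 0.301) = 0.301 ≤ 0.301.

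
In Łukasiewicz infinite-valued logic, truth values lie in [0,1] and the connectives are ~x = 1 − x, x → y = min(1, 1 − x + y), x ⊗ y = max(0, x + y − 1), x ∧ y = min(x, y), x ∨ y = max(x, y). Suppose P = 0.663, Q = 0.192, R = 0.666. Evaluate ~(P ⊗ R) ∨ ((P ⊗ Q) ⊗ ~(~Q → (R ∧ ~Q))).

P ⊗ R = max(0, 0.663 + 0.666 − 1) = max(0, 0.329) = 0.329
~(P ⊗ R) = 1 − 0.329 = 0.671
P ⊗ Q = max(0, 0.663 + 0.192 − 1) = max(0, -0.145) = 0.000
~Q = 1 − 0.192 = 0.808
R ∧ ~Q = min(0.666, 0.808) = 0.666
~Q → (R ∧ ~Q) = min(1, 1 − 0.808 + 0.666) = min(1, 0.858) = 0.858
~(~Q → (R ∧ ~Q)) = 1 − 0.858 = 0.142
(P ⊗ Q) ⊗ ~(~Q → (R ∧ ~Q)) = max(0, 0.000 + 0.142 − 1) = max(0, -0.858) = 0.000
~(P ⊗ R) ∨ ((P ⊗ Q) ⊗ ~(~Q → (R ∧ ~Q))) = max(0.671, 0.000) = 0.671

0.671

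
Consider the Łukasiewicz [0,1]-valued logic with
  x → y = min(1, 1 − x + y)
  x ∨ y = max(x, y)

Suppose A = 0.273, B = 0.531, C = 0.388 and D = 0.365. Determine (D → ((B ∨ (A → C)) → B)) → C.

A → C = min(1, 1 − 0.273 + 0.388) = min(1, 1.115) = 1.000
B ∨ (A → C) = max(0.531, 1.000) = 1.000
(B ∨ (A → C)) → B = min(1, 1 − 1.000 + 0.531) = min(1, 0.531) = 0.531
D → ((B ∨ (A → C)) → B) = min(1, 1 − 0.365 + 0.531) = min(1, 1.166) = 1.000
(D → ((B ∨ (A → C)) → B)) → C = min(1, 1 − 1.000 + 0.388) = min(1, 0.388) = 0.388

0.388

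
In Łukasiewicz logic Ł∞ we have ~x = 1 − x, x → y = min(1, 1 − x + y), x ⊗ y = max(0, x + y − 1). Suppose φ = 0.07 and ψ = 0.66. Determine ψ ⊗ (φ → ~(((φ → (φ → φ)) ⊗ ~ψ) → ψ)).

φ → φ = min(1, 1 − 0.07 + 0.07) = min(1, 1.00) = 1.00
φ → (φ → φ) = min(1, 1 − 0.07 + 1.00) = min(1, 1.93) = 1.00
~ψ = 1 − 0.66 = 0.34
(φ → (φ → φ)) ⊗ ~ψ = max(0, 1.00 + 0.34 − 1) = max(0, 0.34) = 0.34
((φ → (φ → φ)) ⊗ ~ψ) → ψ = min(1, 1 − 0.34 + 0.66) = min(1, 1.32) = 1.00
~(((φ → (φ → φ)) ⊗ ~ψ) → ψ) = 1 − 1.00 = 0.00
φ → ~(((φ → (φ → φ)) ⊗ ~ψ) → ψ) = min(1, 1 − 0.07 + 0.00) = min(1, 0.93) = 0.93
ψ ⊗ (φ → ~(((φ → (φ → φ)) ⊗ ~ψ) → ψ)) = max(0, 0.66 + 0.93 − 1) = max(0, 0.59) = 0.59

0.59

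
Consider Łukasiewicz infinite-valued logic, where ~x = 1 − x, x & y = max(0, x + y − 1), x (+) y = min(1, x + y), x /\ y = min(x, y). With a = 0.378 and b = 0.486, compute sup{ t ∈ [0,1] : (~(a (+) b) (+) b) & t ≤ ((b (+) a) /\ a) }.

0.756

a (+) b = min(1, 0.378 + 0.486) = min(1, 0.864) = 0.864
~(a (+) b) = 1 − 0.864 = 0.136
~(a (+) b) (+) b = min(1, 0.136 + 0.486) = min(1, 0.622) = 0.622
So the left factor is ~(a (+) b) (+) b = 0.622.
b (+) a = min(1, 0.486 + 0.378) = min(1, 0.864) = 0.864
(b (+) a) /\ a = min(0.864, 0.378) = 0.378
So the right-hand bound is (b (+) a) /\ a = 0.378.
The residuum of the Łukasiewicz t-norm gives the supremum: min(1, 1 − 0.622 + 0.378).
1 − 0.622 + 0.378 = 0.756, so t = min(1, 0.756) = 0.756.
Check: 0.622 & 0.756 = max(0, 0.378) = 0.378 ≤ 0.378.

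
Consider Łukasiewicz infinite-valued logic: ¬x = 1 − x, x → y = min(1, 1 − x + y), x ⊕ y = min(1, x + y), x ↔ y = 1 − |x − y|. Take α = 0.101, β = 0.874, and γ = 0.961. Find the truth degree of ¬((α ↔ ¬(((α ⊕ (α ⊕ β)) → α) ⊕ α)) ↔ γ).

0.658

α ⊕ β = min(1, 0.101 + 0.874) = min(1, 0.975) = 0.975
α ⊕ (α ⊕ β) = min(1, 0.101 + 0.975) = min(1, 1.076) = 1.000
(α ⊕ (α ⊕ β)) → α = min(1, 1 − 1.000 + 0.101) = min(1, 0.101) = 0.101
((α ⊕ (α ⊕ β)) → α) ⊕ α = min(1, 0.101 + 0.101) = min(1, 0.202) = 0.202
¬(((α ⊕ (α ⊕ β)) → α) ⊕ α) = 1 − 0.202 = 0.798
α ↔ ¬(((α ⊕ (α ⊕ β)) → α) ⊕ α) = 1 − |0.101 − 0.798| = 1 − 0.697 = 0.303
(α ↔ ¬(((α ⊕ (α ⊕ β)) → α) ⊕ α)) ↔ γ = 1 − |0.303 − 0.961| = 1 − 0.658 = 0.342
¬((α ↔ ¬(((α ⊕ (α ⊕ β)) → α) ⊕ α)) ↔ γ) = 1 − 0.342 = 0.658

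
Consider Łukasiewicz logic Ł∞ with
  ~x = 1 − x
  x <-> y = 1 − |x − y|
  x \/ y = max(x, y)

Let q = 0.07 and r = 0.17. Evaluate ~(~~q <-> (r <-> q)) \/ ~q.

~q = 1 − 0.07 = 0.93
~~q = 1 − 0.93 = 0.07
r <-> q = 1 − |0.17 − 0.07| = 1 − 0.10 = 0.90
~~q <-> (r <-> q) = 1 − |0.07 − 0.90| = 1 − 0.83 = 0.17
~(~~q <-> (r <-> q)) = 1 − 0.17 = 0.83
~(~~q <-> (r <-> q)) \/ ~q = max(0.83, 0.93) = 0.93

0.93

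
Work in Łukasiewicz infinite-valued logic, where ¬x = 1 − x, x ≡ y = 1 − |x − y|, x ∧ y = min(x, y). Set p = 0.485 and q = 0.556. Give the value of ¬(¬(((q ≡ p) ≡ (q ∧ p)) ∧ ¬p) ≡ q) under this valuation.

q ≡ p = 1 − |0.556 − 0.485| = 1 − 0.071 = 0.929
q ∧ p = min(0.556, 0.485) = 0.485
(q ≡ p) ≡ (q ∧ p) = 1 − |0.929 − 0.485| = 1 − 0.444 = 0.556
¬p = 1 − 0.485 = 0.515
((q ≡ p) ≡ (q ∧ p)) ∧ ¬p = min(0.556, 0.515) = 0.515
¬(((q ≡ p) ≡ (q ∧ p)) ∧ ¬p) = 1 − 0.515 = 0.485
¬(((q ≡ p) ≡ (q ∧ p)) ∧ ¬p) ≡ q = 1 − |0.485 − 0.556| = 1 − 0.071 = 0.929
¬(¬(((q ≡ p) ≡ (q ∧ p)) ∧ ¬p) ≡ q) = 1 − 0.929 = 0.071

0.071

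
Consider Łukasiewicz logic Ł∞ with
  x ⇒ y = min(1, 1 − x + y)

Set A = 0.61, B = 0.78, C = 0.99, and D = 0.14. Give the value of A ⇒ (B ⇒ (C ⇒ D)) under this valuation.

C ⇒ D = min(1, 1 − 0.99 + 0.14) = min(1, 0.15) = 0.15
B ⇒ (C ⇒ D) = min(1, 1 − 0.78 + 0.15) = min(1, 0.37) = 0.37
A ⇒ (B ⇒ (C ⇒ D)) = min(1, 1 − 0.61 + 0.37) = min(1, 0.76) = 0.76

0.76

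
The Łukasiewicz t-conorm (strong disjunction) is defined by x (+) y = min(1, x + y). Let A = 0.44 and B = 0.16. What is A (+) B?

A (+) B = min(1, 0.44 + 0.16) = min(1, 0.60) = 0.60
For comparison, the Gödel t-conorm max(x, y) would give 0.44.

0.60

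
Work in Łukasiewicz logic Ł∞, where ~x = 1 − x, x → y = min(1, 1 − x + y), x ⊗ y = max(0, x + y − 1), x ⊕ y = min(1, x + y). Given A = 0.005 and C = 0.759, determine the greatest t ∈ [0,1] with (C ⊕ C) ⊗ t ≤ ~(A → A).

C ⊕ C = min(1, 0.759 + 0.759) = min(1, 1.518) = 1.000
So the left factor is C ⊕ C = 1.000.
A → A = min(1, 1 − 0.005 + 0.005) = min(1, 1.000) = 1.000
~(A → A) = 1 − 1.000 = 0.000
So the right-hand bound is ~(A → A) = 0.000.
The residuum of the Łukasiewicz t-norm gives the supremum: min(1, 1 − 1.000 + 0.000).
1 − 1.000 + 0.000 = 0.000, so t = min(1, 0.000) = 0.000.
Check: 1.000 ⊗ 0.000 = max(0, 0.000) = 0.000 ≤ 0.000.

0.000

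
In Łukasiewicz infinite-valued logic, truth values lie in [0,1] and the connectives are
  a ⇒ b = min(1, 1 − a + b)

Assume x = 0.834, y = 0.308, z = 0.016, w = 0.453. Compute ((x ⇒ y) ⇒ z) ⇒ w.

0.911

x ⇒ y = min(1, 1 − 0.834 + 0.308) = min(1, 0.474) = 0.474
(x ⇒ y) ⇒ z = min(1, 1 − 0.474 + 0.016) = min(1, 0.542) = 0.542
((x ⇒ y) ⇒ z) ⇒ w = min(1, 1 − 0.542 + 0.453) = min(1, 0.911) = 0.911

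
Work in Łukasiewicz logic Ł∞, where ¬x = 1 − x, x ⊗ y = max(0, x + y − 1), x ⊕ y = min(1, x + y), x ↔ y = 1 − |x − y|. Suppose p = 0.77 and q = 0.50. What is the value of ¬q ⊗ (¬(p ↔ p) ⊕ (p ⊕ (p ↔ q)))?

¬q = 1 − 0.50 = 0.50
p ↔ p = 1 − |0.77 − 0.77| = 1 − 0.00 = 1.00
¬(p ↔ p) = 1 − 1.00 = 0.00
p ↔ q = 1 − |0.77 − 0.50| = 1 − 0.27 = 0.73
p ⊕ (p ↔ q) = min(1, 0.77 + 0.73) = min(1, 1.50) = 1.00
¬(p ↔ p) ⊕ (p ⊕ (p ↔ q)) = min(1, 0.00 + 1.00) = min(1, 1.00) = 1.00
¬q ⊗ (¬(p ↔ p) ⊕ (p ⊕ (p ↔ q))) = max(0, 0.50 + 1.00 − 1) = max(0, 0.50) = 0.50

0.50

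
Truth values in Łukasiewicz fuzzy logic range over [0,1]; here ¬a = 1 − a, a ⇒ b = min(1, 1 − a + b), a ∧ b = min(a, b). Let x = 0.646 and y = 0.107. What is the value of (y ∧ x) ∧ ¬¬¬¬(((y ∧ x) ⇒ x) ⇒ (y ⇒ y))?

0.107

y ∧ x = min(0.107, 0.646) = 0.107
(y ∧ x) ⇒ x = min(1, 1 − 0.107 + 0.646) = min(1, 1.539) = 1.000
y ⇒ y = min(1, 1 − 0.107 + 0.107) = min(1, 1.000) = 1.000
((y ∧ x) ⇒ x) ⇒ (y ⇒ y) = min(1, 1 − 1.000 + 1.000) = min(1, 1.000) = 1.000
¬(((y ∧ x) ⇒ x) ⇒ (y ⇒ y)) = 1 − 1.000 = 0.000
¬¬(((y ∧ x) ⇒ x) ⇒ (y ⇒ y)) = 1 − 0.000 = 1.000
¬¬¬(((y ∧ x) ⇒ x) ⇒ (y ⇒ y)) = 1 − 1.000 = 0.000
¬¬¬¬(((y ∧ x) ⇒ x) ⇒ (y ⇒ y)) = 1 − 0.000 = 1.000
(y ∧ x) ∧ ¬¬¬¬(((y ∧ x) ⇒ x) ⇒ (y ⇒ y)) = min(0.107, 1.000) = 0.107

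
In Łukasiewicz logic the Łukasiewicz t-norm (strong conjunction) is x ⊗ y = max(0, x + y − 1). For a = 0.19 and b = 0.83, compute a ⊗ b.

0.02

a ⊗ b = max(0, 0.19 + 0.83 − 1) = max(0, 0.02) = 0.02
For comparison, the Gödel (minimum) t-norm min(x, y) would give 0.19.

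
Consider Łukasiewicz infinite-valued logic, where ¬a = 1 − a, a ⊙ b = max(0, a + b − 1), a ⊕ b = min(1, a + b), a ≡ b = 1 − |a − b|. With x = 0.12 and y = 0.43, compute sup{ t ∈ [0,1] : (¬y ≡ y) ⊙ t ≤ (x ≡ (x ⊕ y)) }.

¬y = 1 − 0.43 = 0.57
¬y ≡ y = 1 − |0.57 − 0.43| = 1 − 0.14 = 0.86
So the left factor is ¬y ≡ y = 0.86.
x ⊕ y = min(1, 0.12 + 0.43) = min(1, 0.55) = 0.55
x ≡ (x ⊕ y) = 1 − |0.12 − 0.55| = 1 − 0.43 = 0.57
So the right-hand bound is x ≡ (x ⊕ y) = 0.57.
The residuum of the Łukasiewicz t-norm gives the supremum: min(1, 1 − 0.86 + 0.57).
1 − 0.86 + 0.57 = 0.71, so t = min(1, 0.71) = 0.71.
Check: 0.86 ⊙ 0.71 = max(0, 0.57) = 0.57 ≤ 0.57.

0.71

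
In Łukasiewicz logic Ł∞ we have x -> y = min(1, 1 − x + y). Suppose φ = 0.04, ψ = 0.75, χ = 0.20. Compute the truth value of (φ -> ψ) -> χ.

0.20

φ -> ψ = min(1, 1 − 0.04 + 0.75) = min(1, 1.71) = 1.00
(φ -> ψ) -> χ = min(1, 1 − 1.00 + 0.20) = min(1, 0.20) = 0.20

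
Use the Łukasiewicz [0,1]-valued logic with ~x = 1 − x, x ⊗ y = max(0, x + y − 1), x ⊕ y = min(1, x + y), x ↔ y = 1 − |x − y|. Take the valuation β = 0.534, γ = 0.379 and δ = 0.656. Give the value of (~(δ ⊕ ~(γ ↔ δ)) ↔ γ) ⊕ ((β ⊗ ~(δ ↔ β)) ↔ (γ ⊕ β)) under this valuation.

0.775

γ ↔ δ = 1 − |0.379 − 0.656| = 1 − 0.277 = 0.723
~(γ ↔ δ) = 1 − 0.723 = 0.277
δ ⊕ ~(γ ↔ δ) = min(1, 0.656 + 0.277) = min(1, 0.933) = 0.933
~(δ ⊕ ~(γ ↔ δ)) = 1 − 0.933 = 0.067
~(δ ⊕ ~(γ ↔ δ)) ↔ γ = 1 − |0.067 − 0.379| = 1 − 0.312 = 0.688
δ ↔ β = 1 − |0.656 − 0.534| = 1 − 0.122 = 0.878
~(δ ↔ β) = 1 − 0.878 = 0.122
β ⊗ ~(δ ↔ β) = max(0, 0.534 + 0.122 − 1) = max(0, -0.344) = 0.000
γ ⊕ β = min(1, 0.379 + 0.534) = min(1, 0.913) = 0.913
(β ⊗ ~(δ ↔ β)) ↔ (γ ⊕ β) = 1 − |0.000 − 0.913| = 1 − 0.913 = 0.087
(~(δ ⊕ ~(γ ↔ δ)) ↔ γ) ⊕ ((β ⊗ ~(δ ↔ β)) ↔ (γ ⊕ β)) = min(1, 0.688 + 0.087) = min(1, 0.775) = 0.775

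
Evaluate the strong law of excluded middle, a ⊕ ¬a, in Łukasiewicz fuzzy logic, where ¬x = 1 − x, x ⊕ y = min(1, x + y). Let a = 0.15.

1.00

¬a = 1 − 0.15 = 0.85
a ⊕ ¬a = min(1, 0.15 + 0.85) = min(1, 1.00) = 1.00
(As expected: always 1 in Ł∞ since a ⊕ (1−a) = 1.)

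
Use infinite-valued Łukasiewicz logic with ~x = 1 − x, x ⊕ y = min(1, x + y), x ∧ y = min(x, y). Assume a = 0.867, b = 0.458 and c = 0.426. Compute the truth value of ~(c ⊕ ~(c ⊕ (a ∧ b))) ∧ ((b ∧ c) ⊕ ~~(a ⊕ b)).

0.458

a ∧ b = min(0.867, 0.458) = 0.458
c ⊕ (a ∧ b) = min(1, 0.426 + 0.458) = min(1, 0.884) = 0.884
~(c ⊕ (a ∧ b)) = 1 − 0.884 = 0.116
c ⊕ ~(c ⊕ (a ∧ b)) = min(1, 0.426 + 0.116) = min(1, 0.542) = 0.542
~(c ⊕ ~(c ⊕ (a ∧ b))) = 1 − 0.542 = 0.458
b ∧ c = min(0.458, 0.426) = 0.426
a ⊕ b = min(1, 0.867 + 0.458) = min(1, 1.325) = 1.000
~(a ⊕ b) = 1 − 1.000 = 0.000
~~(a ⊕ b) = 1 − 0.000 = 1.000
(b ∧ c) ⊕ ~~(a ⊕ b) = min(1, 0.426 + 1.000) = min(1, 1.426) = 1.000
~(c ⊕ ~(c ⊕ (a ∧ b))) ∧ ((b ∧ c) ⊕ ~~(a ⊕ b)) = min(0.458, 1.000) = 0.458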